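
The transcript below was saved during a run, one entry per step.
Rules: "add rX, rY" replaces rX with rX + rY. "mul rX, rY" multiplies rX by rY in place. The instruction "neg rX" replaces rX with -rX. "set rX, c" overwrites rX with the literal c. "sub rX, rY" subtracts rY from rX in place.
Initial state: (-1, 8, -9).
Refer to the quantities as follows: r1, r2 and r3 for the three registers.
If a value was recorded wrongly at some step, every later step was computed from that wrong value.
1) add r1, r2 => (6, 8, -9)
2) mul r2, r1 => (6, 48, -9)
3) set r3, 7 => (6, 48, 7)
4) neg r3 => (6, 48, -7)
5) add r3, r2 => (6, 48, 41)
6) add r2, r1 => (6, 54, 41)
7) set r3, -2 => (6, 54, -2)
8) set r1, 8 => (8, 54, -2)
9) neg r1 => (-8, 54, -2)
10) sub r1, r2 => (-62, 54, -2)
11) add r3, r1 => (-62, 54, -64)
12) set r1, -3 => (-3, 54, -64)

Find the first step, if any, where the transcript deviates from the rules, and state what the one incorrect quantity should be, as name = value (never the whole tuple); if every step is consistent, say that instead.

step 1, r1 = 7

Recomputing the run from the initial state:
step 1: r1 = 7, r2 = 8, r3 = -9
step 2: r1 = 7, r2 = 56, r3 = -9
step 3: r1 = 7, r2 = 56, r3 = 7
step 4: r1 = 7, r2 = 56, r3 = -7
step 5: r1 = 7, r2 = 56, r3 = 49
step 6: r1 = 7, r2 = 63, r3 = 49
step 7: r1 = 7, r2 = 63, r3 = -2
step 8: r1 = 8, r2 = 63, r3 = -2
step 9: r1 = -8, r2 = 63, r3 = -2
step 10: r1 = -71, r2 = 63, r3 = -2
step 11: r1 = -71, r2 = 63, r3 = -73
step 12: r1 = -3, r2 = 63, r3 = -73
The first disagreement with the transcript is at step 1, where the value should be r1 = 7.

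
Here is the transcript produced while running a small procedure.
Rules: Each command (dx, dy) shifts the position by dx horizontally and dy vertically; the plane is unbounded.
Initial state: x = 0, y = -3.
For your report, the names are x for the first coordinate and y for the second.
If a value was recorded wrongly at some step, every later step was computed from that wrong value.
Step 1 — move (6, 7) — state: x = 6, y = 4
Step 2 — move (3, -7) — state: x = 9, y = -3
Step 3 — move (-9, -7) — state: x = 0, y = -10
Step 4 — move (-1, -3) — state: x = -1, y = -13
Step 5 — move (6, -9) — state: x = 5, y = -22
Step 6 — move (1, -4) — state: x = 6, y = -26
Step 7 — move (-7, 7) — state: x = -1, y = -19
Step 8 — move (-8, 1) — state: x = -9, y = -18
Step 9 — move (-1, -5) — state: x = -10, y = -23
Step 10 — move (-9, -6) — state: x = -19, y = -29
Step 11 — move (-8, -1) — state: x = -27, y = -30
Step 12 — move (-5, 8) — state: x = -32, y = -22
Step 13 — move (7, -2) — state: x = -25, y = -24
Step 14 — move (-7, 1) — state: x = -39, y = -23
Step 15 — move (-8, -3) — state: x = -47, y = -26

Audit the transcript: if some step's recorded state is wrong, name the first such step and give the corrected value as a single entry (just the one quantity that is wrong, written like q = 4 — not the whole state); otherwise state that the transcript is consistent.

Recomputing the run from the initial state:
step 1: x = 6, y = 4
step 2: x = 9, y = -3
step 3: x = 0, y = -10
step 4: x = -1, y = -13
step 5: x = 5, y = -22
step 6: x = 6, y = -26
step 7: x = -1, y = -19
step 8: x = -9, y = -18
step 9: x = -10, y = -23
step 10: x = -19, y = -29
step 11: x = -27, y = -30
step 12: x = -32, y = -22
step 13: x = -25, y = -24
step 14: x = -32, y = -23
step 15: x = -40, y = -26
The first disagreement with the transcript is at step 14, where the value should be x = -32.

step 14, x = -32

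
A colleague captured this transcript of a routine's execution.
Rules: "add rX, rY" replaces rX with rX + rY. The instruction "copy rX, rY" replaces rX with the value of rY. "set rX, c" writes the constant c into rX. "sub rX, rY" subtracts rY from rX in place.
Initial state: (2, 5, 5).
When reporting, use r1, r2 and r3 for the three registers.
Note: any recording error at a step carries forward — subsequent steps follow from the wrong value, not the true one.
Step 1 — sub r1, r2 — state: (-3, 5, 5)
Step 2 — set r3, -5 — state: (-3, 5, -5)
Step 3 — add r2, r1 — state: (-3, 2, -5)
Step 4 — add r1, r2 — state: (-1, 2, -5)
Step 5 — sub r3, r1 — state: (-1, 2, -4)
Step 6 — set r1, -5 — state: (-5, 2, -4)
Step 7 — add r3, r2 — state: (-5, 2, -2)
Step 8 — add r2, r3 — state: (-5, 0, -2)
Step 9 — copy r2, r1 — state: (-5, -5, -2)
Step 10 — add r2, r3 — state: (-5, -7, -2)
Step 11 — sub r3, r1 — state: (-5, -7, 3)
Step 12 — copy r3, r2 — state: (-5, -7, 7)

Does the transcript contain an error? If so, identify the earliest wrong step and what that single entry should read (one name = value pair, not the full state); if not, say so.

step 12, r3 = -7

Recomputing the run from the initial state:
step 1: r1 = -3, r2 = 5, r3 = 5
step 2: r1 = -3, r2 = 5, r3 = -5
step 3: r1 = -3, r2 = 2, r3 = -5
step 4: r1 = -1, r2 = 2, r3 = -5
step 5: r1 = -1, r2 = 2, r3 = -4
step 6: r1 = -5, r2 = 2, r3 = -4
step 7: r1 = -5, r2 = 2, r3 = -2
step 8: r1 = -5, r2 = 0, r3 = -2
step 9: r1 = -5, r2 = -5, r3 = -2
step 10: r1 = -5, r2 = -7, r3 = -2
step 11: r1 = -5, r2 = -7, r3 = 3
step 12: r1 = -5, r2 = -7, r3 = -7
The first disagreement with the transcript is at step 12, where the value should be r3 = -7.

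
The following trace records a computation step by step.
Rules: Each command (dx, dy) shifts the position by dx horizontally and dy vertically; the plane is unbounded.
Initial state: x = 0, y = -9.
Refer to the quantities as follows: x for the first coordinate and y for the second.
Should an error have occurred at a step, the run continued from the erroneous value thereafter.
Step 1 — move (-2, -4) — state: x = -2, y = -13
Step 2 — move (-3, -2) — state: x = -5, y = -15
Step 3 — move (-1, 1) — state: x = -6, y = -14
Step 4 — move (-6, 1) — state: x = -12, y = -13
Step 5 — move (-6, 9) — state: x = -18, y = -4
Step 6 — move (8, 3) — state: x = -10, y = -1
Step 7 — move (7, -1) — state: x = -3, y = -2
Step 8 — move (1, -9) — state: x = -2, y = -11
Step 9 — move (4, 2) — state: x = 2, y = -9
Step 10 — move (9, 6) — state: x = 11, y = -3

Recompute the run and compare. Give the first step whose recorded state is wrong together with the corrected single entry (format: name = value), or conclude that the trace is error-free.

no error

Recomputing the run from the initial state:
step 1: x = -2, y = -13
step 2: x = -5, y = -15
step 3: x = -6, y = -14
step 4: x = -12, y = -13
step 5: x = -18, y = -4
step 6: x = -10, y = -1
step 7: x = -3, y = -2
step 8: x = -2, y = -11
step 9: x = 2, y = -9
step 10: x = 11, y = -3
This matches the trace at every step.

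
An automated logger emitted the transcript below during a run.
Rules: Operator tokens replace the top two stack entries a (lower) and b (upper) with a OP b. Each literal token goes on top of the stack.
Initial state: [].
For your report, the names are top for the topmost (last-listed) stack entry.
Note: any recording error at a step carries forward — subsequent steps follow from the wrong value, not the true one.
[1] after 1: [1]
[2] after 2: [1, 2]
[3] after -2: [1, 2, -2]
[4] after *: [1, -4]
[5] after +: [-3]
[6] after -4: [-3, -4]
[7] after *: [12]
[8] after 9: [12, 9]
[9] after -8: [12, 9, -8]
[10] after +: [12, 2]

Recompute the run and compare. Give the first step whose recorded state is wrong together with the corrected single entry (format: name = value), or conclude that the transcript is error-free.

Recomputing the run from the initial state:
step 1: [1]
step 2: [1, 2]
step 3: [1, 2, -2]
step 4: [1, -4]
step 5: [-3]
step 6: [-3, -4]
step 7: [12]
step 8: [12, 9]
step 9: [12, 9, -8]
step 10: [12, 1]
The first disagreement with the transcript is at step 10, where the value should be top = 1.

step 10, top = 1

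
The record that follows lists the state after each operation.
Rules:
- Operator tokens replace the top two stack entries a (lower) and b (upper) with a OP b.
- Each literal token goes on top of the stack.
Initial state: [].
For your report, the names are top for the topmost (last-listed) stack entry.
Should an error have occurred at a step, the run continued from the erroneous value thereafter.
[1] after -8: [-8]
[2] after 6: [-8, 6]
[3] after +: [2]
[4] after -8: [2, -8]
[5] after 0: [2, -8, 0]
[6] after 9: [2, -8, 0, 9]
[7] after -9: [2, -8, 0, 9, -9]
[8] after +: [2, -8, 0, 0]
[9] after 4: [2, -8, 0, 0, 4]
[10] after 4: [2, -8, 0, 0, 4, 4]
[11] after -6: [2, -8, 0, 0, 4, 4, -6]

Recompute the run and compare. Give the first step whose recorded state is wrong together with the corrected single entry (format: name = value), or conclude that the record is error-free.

1. push -8: top = -8 (verified)
2. push 6: top = 6 (verified)
3. -8 + 6 = -2 (not what was recorded)
The earliest wrong entry is at step 3: it should read top = -2.

step 3, top = -2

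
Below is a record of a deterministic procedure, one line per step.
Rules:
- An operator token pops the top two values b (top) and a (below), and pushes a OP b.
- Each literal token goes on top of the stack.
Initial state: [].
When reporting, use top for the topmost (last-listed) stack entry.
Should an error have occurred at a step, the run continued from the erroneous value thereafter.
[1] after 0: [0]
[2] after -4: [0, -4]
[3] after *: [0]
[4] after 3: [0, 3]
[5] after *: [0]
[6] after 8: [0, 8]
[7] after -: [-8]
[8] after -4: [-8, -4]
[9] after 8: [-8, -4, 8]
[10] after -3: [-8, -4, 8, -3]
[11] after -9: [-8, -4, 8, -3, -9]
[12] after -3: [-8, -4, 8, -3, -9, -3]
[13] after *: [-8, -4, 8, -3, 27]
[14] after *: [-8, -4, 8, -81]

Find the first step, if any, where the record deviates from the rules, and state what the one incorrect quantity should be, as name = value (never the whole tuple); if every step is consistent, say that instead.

no error

Step 1: push 0: top = 0 — verified.
Step 2: push -4: top = -4 — confirmed correct.
Step 3: 0 * -4 = 0 — matches.
Step 4: push 3: top = 3 — agrees with the record.
Step 5: 0 * 3 = 0 — exactly as logged.
Step 6: push 8: top = 8 — checks out.
Step 7: 0 - 8 = -8 — agrees with the record.
Step 8: push -4: top = -4 — exactly as logged.
Step 9: push 8: top = 8 — in agreement.
Step 10: push -3: top = -3 — verified.
Step 11: push -9: top = -9 — consistent with the record.
Step 12: push -3: top = -3 — confirmed correct.
Step 13: -9 * -3 = 27 — same as recorded.
Step 14: -3 * 27 = -81 — consistent with the record.
All steps check out; nothing to correct.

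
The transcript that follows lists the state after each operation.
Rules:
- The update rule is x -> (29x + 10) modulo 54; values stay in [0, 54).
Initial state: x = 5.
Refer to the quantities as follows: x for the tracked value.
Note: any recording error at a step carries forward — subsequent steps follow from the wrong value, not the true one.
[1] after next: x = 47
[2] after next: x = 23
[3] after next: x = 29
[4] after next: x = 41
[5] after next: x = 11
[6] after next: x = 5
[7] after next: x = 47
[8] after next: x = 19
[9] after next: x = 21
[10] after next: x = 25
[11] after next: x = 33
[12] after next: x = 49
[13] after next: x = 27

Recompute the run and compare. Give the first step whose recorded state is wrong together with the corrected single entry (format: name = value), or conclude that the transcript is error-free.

step 8, x = 23

Recomputing the run from the initial state:
step 1: x = 47
step 2: x = 23
step 3: x = 29
step 4: x = 41
step 5: x = 11
step 6: x = 5
step 7: x = 47
step 8: x = 23
step 9: x = 29
step 10: x = 41
step 11: x = 11
step 12: x = 5
step 13: x = 47
The first disagreement with the transcript is at step 8, where the value should be x = 23.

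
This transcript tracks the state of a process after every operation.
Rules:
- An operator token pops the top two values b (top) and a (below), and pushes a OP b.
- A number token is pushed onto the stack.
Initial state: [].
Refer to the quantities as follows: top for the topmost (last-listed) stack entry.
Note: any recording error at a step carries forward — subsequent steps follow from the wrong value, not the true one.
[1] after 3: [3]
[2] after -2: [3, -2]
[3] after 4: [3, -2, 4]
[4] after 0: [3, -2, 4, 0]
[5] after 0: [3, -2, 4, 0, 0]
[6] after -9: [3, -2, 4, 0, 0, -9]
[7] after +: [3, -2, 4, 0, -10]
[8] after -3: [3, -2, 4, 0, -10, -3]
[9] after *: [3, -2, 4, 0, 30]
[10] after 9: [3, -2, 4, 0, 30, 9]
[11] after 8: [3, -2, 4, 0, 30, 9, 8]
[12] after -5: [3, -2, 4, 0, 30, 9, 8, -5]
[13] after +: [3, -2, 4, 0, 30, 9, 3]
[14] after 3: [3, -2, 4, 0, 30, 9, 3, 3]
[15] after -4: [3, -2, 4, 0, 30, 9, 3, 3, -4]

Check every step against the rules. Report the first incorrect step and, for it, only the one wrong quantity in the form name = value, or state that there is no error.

step 7, top = -9

Recomputing the run from the initial state:
step 1: [3]
step 2: [3, -2]
step 3: [3, -2, 4]
step 4: [3, -2, 4, 0]
step 5: [3, -2, 4, 0, 0]
step 6: [3, -2, 4, 0, 0, -9]
step 7: [3, -2, 4, 0, -9]
step 8: [3, -2, 4, 0, -9, -3]
step 9: [3, -2, 4, 0, 27]
step 10: [3, -2, 4, 0, 27, 9]
step 11: [3, -2, 4, 0, 27, 9, 8]
step 12: [3, -2, 4, 0, 27, 9, 8, -5]
step 13: [3, -2, 4, 0, 27, 9, 3]
step 14: [3, -2, 4, 0, 27, 9, 3, 3]
step 15: [3, -2, 4, 0, 27, 9, 3, 3, -4]
The first disagreement with the transcript is at step 7, where the value should be top = -9.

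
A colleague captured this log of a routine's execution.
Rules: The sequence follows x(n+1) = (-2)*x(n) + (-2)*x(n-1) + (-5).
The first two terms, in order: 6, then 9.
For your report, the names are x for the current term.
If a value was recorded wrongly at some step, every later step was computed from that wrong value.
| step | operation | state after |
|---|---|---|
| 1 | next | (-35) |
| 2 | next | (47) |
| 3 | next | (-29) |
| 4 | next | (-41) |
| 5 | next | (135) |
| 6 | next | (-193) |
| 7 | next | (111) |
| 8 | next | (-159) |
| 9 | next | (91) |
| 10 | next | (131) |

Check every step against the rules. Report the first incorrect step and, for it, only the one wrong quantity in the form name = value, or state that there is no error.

step 8, x = 159

Step 1: x = -2*(9) + (-2)*(6) + (-5) = -35 — agrees with the log.
Step 2: x = -2*(-35) + (-2)*(9) + (-5) = 47 — checks out.
Step 3: x = -2*(47) + (-2)*(-35) + (-5) = -29 — consistent with the log.
Step 4: x = -2*(-29) + (-2)*(47) + (-5) = -41 — agrees with the log.
Step 5: x = -2*(-41) + (-2)*(-29) + (-5) = 135 — same as recorded.
Step 6: x = -2*(135) + (-2)*(-41) + (-5) = -193 — checks out.
Step 7: x = -2*(-193) + (-2)*(135) + (-5) = 111 — no discrepancy.
Step 8: x = -2*(111) + (-2)*(-193) + (-5) = 159 — a discrepancy with the log.
First incorrect step: 8; the correct value is x = 159.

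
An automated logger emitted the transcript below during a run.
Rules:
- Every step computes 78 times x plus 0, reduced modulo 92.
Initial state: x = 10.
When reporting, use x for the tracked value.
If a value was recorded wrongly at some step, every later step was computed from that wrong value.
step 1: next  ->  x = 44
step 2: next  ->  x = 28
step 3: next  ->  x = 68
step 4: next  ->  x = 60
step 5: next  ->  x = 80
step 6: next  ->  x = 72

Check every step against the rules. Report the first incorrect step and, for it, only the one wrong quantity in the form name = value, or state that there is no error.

1. x = (78*10 + 0) mod 92 = 44 (verified)
2. x = (78*44 + 0) mod 92 = 28 (checks out)
3. x = (78*28 + 0) mod 92 = 68 (consistent with the transcript)
4. x = (78*68 + 0) mod 92 = 60 (matches)
5. x = (78*60 + 0) mod 92 = 80 (matches)
6. x = (78*80 + 0) mod 92 = 76 (the recorded entry deviates here)
Step 6 is the first one off; corrected, x = 76.

step 6, x = 76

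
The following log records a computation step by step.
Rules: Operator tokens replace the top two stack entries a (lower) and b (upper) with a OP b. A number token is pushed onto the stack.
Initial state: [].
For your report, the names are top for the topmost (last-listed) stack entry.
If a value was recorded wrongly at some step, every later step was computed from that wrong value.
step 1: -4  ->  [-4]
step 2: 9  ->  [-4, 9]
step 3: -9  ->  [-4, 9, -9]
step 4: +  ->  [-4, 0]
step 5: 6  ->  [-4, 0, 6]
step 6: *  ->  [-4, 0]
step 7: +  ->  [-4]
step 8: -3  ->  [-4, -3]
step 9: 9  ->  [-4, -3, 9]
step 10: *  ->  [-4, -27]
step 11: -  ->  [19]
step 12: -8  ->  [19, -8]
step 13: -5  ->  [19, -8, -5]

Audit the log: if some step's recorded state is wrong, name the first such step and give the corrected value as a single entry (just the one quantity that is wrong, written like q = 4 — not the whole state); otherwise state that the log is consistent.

step 11, top = 23

1. push -4: top = -4 (consistent with the log)
2. push 9: top = 9 (verified)
3. push -9: top = -9 (checks out)
4. 9 + -9 = 0 (checks out)
5. push 6: top = 6 (agrees with the log)
6. 0 * 6 = 0 (confirmed correct)
7. -4 + 0 = -4 (in agreement)
8. push -3: top = -3 (consistent with the log)
9. push 9: top = 9 (matches)
10. -3 * 9 = -27 (matches)
11. -4 - -27 = 23 (the entry is off here)
Step 11 is the first one off; corrected, top = 23.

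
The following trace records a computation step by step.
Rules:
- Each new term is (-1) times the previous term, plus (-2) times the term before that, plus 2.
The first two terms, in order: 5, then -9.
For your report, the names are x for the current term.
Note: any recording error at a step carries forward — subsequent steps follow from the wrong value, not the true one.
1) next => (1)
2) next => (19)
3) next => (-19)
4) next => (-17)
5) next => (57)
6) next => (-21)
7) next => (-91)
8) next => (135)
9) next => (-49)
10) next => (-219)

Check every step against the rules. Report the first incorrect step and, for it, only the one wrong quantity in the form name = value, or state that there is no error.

Step 1: x = -1*(-9) + (-2)*(5) + (2) = 1 — consistent with the trace.
Step 2: x = -1*(1) + (-2)*(-9) + (2) = 19 — confirmed correct.
Step 3: x = -1*(19) + (-2)*(1) + (2) = -19 — consistent with the trace.
Step 4: x = -1*(-19) + (-2)*(19) + (2) = -17 — exactly as logged.
Step 5: x = -1*(-17) + (-2)*(-19) + (2) = 57 — checks out.
Step 6: x = -1*(57) + (-2)*(-17) + (2) = -21 — matches.
Step 7: x = -1*(-21) + (-2)*(57) + (2) = -91 — agrees with the trace.
Step 8: x = -1*(-91) + (-2)*(-21) + (2) = 135 — no discrepancy.
Step 9: x = -1*(135) + (-2)*(-91) + (2) = 49 — this is not what the trace shows.
Step 9 is the first one off; corrected, x = 49.

step 9, x = 49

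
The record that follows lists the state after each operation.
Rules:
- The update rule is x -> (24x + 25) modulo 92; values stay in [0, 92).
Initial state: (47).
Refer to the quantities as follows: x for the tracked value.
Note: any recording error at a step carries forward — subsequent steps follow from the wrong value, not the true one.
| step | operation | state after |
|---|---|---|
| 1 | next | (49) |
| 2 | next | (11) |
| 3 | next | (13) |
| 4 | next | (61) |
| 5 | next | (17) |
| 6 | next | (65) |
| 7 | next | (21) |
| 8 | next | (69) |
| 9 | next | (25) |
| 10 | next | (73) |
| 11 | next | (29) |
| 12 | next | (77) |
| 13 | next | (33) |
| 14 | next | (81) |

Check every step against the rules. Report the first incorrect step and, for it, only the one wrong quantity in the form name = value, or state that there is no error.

Step 1: x = (24*47 + 25) mod 92 = 49 — in agreement.
Step 2: x = (24*49 + 25) mod 92 = 5 — the record has a different value.
Conclusion: step 2 carries the first error; the entry should be x = 5.

step 2, x = 5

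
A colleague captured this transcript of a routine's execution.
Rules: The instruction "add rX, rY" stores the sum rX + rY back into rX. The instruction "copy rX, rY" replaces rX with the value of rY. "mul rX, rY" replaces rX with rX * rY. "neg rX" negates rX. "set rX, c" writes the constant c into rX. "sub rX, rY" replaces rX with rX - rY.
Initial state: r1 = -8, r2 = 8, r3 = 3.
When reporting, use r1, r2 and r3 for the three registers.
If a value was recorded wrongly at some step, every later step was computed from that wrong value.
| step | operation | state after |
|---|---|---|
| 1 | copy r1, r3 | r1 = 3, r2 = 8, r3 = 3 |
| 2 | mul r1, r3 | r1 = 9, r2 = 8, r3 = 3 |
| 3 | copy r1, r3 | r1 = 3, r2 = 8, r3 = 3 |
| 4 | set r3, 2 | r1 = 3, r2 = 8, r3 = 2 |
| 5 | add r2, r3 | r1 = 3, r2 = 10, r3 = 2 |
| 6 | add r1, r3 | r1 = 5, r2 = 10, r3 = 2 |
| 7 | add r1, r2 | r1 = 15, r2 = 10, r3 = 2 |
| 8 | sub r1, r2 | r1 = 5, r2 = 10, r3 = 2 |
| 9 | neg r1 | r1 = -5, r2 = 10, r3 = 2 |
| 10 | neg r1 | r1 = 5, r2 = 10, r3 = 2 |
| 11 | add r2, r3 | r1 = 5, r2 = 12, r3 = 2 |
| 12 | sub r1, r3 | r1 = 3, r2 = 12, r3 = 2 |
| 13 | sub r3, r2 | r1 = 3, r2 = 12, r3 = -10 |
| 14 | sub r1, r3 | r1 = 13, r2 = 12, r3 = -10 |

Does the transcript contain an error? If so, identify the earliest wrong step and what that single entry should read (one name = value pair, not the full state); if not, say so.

Recomputing the run from the initial state:
step 1: r1 = 3, r2 = 8, r3 = 3
step 2: r1 = 9, r2 = 8, r3 = 3
step 3: r1 = 3, r2 = 8, r3 = 3
step 4: r1 = 3, r2 = 8, r3 = 2
step 5: r1 = 3, r2 = 10, r3 = 2
step 6: r1 = 5, r2 = 10, r3 = 2
step 7: r1 = 15, r2 = 10, r3 = 2
step 8: r1 = 5, r2 = 10, r3 = 2
step 9: r1 = -5, r2 = 10, r3 = 2
step 10: r1 = 5, r2 = 10, r3 = 2
step 11: r1 = 5, r2 = 12, r3 = 2
step 12: r1 = 3, r2 = 12, r3 = 2
step 13: r1 = 3, r2 = 12, r3 = -10
step 14: r1 = 13, r2 = 12, r3 = -10
This matches the transcript at every step.

no error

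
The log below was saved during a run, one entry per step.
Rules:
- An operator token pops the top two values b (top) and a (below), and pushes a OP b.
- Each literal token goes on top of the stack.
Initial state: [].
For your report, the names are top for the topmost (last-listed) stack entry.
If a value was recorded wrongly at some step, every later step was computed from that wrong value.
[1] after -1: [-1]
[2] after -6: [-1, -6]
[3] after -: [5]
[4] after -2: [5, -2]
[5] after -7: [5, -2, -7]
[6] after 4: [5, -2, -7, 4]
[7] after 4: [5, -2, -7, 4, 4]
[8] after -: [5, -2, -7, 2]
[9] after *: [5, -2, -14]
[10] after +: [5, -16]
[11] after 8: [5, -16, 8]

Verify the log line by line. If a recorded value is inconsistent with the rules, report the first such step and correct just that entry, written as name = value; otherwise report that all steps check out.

Step 1: push -1: top = -1 — no discrepancy.
Step 2: push -6: top = -6 — same as recorded.
Step 3: -1 - -6 = 5 — confirmed correct.
Step 4: push -2: top = -2 — matches.
Step 5: push -7: top = -7 — verified.
Step 6: push 4: top = 4 — confirmed correct.
Step 7: push 4: top = 4 — exactly as logged.
Step 8: 4 - 4 = 0 — the entry is off here.
The earliest wrong entry is at step 8: it should read top = 0.

step 8, top = 0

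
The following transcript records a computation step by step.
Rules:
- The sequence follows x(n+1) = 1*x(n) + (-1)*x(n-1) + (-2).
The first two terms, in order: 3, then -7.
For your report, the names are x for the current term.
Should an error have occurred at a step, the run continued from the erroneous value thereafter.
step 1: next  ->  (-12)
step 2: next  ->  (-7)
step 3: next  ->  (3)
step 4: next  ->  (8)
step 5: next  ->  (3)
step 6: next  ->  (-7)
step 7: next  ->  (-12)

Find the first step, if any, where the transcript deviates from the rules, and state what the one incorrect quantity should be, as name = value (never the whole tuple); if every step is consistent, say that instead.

no error

1. x = 1*(-7) + (-1)*(3) + (-2) = -12 (consistent with the transcript)
2. x = 1*(-12) + (-1)*(-7) + (-2) = -7 (checks out)
3. x = 1*(-7) + (-1)*(-12) + (-2) = 3 (confirmed correct)
4. x = 1*(3) + (-1)*(-7) + (-2) = 8 (confirmed correct)
5. x = 1*(8) + (-1)*(3) + (-2) = 3 (consistent with the transcript)
6. x = 1*(3) + (-1)*(8) + (-2) = -7 (in agreement)
7. x = 1*(-7) + (-1)*(3) + (-2) = -12 (confirmed correct)
Every step is consistent.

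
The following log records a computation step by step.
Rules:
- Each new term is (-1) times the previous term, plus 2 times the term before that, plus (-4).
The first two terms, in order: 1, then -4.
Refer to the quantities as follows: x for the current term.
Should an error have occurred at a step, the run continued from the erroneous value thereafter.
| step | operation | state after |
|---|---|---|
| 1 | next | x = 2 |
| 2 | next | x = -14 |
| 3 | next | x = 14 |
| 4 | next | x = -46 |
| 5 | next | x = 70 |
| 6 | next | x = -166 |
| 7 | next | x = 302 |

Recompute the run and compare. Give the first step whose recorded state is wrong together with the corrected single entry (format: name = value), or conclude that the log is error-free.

Recomputing the run from the initial state:
step 1: x = 2
step 2: x = -14
step 3: x = 14
step 4: x = -46
step 5: x = 70
step 6: x = -166
step 7: x = 302
This matches the log at every step.

no error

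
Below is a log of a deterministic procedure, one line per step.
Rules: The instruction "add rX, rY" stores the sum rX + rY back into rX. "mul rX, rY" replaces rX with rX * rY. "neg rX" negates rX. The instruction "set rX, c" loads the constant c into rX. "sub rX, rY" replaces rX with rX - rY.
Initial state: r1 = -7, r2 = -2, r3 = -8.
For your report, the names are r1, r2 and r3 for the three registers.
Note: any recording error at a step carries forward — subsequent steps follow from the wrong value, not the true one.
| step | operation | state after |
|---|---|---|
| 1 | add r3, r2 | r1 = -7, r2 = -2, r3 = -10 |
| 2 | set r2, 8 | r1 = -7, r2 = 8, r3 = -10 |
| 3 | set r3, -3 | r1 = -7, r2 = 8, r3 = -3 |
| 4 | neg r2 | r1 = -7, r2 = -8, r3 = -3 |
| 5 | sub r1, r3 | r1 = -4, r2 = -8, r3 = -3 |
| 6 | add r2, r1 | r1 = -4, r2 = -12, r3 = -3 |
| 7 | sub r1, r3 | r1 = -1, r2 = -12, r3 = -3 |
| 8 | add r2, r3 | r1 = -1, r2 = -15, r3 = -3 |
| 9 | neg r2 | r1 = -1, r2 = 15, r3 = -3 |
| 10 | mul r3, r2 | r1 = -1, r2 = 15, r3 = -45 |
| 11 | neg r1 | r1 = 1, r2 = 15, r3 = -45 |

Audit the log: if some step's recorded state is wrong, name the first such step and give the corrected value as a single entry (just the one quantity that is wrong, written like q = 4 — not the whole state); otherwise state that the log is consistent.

Recomputing the run from the initial state:
step 1: r1 = -7, r2 = -2, r3 = -10
step 2: r1 = -7, r2 = 8, r3 = -10
step 3: r1 = -7, r2 = 8, r3 = -3
step 4: r1 = -7, r2 = -8, r3 = -3
step 5: r1 = -4, r2 = -8, r3 = -3
step 6: r1 = -4, r2 = -12, r3 = -3
step 7: r1 = -1, r2 = -12, r3 = -3
step 8: r1 = -1, r2 = -15, r3 = -3
step 9: r1 = -1, r2 = 15, r3 = -3
step 10: r1 = -1, r2 = 15, r3 = -45
step 11: r1 = 1, r2 = 15, r3 = -45
This matches the log at every step.

no error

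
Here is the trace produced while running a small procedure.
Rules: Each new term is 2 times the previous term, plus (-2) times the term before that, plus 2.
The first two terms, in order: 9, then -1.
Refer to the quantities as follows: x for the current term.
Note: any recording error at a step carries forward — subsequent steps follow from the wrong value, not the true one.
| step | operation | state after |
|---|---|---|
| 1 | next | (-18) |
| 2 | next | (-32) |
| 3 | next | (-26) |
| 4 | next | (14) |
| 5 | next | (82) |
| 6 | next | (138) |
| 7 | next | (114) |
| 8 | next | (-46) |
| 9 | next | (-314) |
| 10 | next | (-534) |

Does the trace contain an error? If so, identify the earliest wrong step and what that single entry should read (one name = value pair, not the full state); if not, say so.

1. x = 2*(-1) + (-2)*(9) + (2) = -18 (matches)
2. x = 2*(-18) + (-2)*(-1) + (2) = -32 (matches)
3. x = 2*(-32) + (-2)*(-18) + (2) = -26 (no discrepancy)
4. x = 2*(-26) + (-2)*(-32) + (2) = 14 (verified)
5. x = 2*(14) + (-2)*(-26) + (2) = 82 (checks out)
6. x = 2*(82) + (-2)*(14) + (2) = 138 (exactly as logged)
7. x = 2*(138) + (-2)*(82) + (2) = 114 (checks out)
8. x = 2*(114) + (-2)*(138) + (2) = -46 (matches)
9. x = 2*(-46) + (-2)*(114) + (2) = -318 (the recorded entry deviates here)
First incorrect step: 9; the correct value is x = -318.

step 9, x = -318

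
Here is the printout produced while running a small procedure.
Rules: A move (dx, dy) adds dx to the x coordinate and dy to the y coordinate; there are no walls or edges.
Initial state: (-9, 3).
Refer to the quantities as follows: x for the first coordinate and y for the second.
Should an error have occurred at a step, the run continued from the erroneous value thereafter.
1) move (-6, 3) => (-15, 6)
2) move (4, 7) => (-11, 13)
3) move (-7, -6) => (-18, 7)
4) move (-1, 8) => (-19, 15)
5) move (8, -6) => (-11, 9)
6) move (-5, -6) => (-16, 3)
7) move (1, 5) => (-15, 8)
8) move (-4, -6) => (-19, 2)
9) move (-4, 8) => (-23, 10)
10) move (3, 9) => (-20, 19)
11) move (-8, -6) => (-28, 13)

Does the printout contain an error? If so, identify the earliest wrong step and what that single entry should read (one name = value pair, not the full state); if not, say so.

step 1: x = -9 + (-6) = -15, y = 3 + (3) = 6 -> same as recorded
step 2: x = -15 + (4) = -11, y = 6 + (7) = 13 -> in agreement
step 3: x = -11 + (-7) = -18, y = 13 + (-6) = 7 -> confirmed correct
step 4: x = -18 + (-1) = -19, y = 7 + (8) = 15 -> verified
step 5: x = -19 + (8) = -11, y = 15 + (-6) = 9 -> matches
step 6: x = -11 + (-5) = -16, y = 9 + (-6) = 3 -> same as recorded
step 7: x = -16 + (1) = -15, y = 3 + (5) = 8 -> checks out
step 8: x = -15 + (-4) = -19, y = 8 + (-6) = 2 -> agrees with the printout
step 9: x = -19 + (-4) = -23, y = 2 + (8) = 10 -> agrees with the printout
step 10: x = -23 + (3) = -20, y = 10 + (9) = 19 -> same as recorded
step 11: x = -20 + (-8) = -28, y = 19 + (-6) = 13 -> confirmed correct
Each recorded entry agrees with the recomputation.

no error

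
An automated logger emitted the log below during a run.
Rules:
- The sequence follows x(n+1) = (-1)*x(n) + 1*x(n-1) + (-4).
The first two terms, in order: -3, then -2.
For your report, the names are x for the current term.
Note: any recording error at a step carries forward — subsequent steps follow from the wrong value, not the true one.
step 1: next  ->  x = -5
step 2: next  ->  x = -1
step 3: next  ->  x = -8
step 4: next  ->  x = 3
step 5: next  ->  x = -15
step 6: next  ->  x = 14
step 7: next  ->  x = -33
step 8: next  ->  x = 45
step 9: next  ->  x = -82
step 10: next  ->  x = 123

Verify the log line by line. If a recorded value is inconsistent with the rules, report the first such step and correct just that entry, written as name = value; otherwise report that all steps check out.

Recomputing the run from the initial state:
step 1: x = -5
step 2: x = -1
step 3: x = -8
step 4: x = 3
step 5: x = -15
step 6: x = 14
step 7: x = -33
step 8: x = 43
step 9: x = -80
step 10: x = 119
The first disagreement with the log is at step 8, where the value should be x = 43.

step 8, x = 43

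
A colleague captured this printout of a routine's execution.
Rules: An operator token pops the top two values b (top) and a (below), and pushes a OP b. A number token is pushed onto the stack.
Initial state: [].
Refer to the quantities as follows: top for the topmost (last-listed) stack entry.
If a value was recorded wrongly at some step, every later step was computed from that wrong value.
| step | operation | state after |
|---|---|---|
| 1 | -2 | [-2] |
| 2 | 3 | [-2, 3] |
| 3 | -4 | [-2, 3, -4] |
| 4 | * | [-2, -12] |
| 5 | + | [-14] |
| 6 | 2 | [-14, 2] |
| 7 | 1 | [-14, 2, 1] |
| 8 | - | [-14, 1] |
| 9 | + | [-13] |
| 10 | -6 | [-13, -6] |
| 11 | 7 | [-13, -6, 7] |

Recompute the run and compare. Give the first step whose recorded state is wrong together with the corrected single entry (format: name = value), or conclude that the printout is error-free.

Recomputing the run from the initial state:
step 1: [-2]
step 2: [-2, 3]
step 3: [-2, 3, -4]
step 4: [-2, -12]
step 5: [-14]
step 6: [-14, 2]
step 7: [-14, 2, 1]
step 8: [-14, 1]
step 9: [-13]
step 10: [-13, -6]
step 11: [-13, -6, 7]
This matches the printout at every step.

no error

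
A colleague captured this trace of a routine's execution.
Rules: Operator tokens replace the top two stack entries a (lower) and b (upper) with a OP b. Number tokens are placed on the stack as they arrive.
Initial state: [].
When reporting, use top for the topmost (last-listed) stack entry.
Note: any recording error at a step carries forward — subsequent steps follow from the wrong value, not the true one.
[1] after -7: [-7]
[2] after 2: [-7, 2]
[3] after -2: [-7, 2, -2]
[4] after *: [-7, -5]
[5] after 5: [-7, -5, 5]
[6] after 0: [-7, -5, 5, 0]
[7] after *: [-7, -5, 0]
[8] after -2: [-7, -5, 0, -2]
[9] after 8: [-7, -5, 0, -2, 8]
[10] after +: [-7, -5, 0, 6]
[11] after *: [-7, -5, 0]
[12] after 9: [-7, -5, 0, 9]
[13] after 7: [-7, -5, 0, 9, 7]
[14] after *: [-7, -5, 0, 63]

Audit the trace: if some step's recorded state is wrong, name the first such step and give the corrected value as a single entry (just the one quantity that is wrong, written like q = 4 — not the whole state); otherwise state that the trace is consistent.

Recomputing the run from the initial state:
step 1: [-7]
step 2: [-7, 2]
step 3: [-7, 2, -2]
step 4: [-7, -4]
step 5: [-7, -4, 5]
step 6: [-7, -4, 5, 0]
step 7: [-7, -4, 0]
step 8: [-7, -4, 0, -2]
step 9: [-7, -4, 0, -2, 8]
step 10: [-7, -4, 0, 6]
step 11: [-7, -4, 0]
step 12: [-7, -4, 0, 9]
step 13: [-7, -4, 0, 9, 7]
step 14: [-7, -4, 0, 63]
The first disagreement with the trace is at step 4, where the value should be top = -4.

step 4, top = -4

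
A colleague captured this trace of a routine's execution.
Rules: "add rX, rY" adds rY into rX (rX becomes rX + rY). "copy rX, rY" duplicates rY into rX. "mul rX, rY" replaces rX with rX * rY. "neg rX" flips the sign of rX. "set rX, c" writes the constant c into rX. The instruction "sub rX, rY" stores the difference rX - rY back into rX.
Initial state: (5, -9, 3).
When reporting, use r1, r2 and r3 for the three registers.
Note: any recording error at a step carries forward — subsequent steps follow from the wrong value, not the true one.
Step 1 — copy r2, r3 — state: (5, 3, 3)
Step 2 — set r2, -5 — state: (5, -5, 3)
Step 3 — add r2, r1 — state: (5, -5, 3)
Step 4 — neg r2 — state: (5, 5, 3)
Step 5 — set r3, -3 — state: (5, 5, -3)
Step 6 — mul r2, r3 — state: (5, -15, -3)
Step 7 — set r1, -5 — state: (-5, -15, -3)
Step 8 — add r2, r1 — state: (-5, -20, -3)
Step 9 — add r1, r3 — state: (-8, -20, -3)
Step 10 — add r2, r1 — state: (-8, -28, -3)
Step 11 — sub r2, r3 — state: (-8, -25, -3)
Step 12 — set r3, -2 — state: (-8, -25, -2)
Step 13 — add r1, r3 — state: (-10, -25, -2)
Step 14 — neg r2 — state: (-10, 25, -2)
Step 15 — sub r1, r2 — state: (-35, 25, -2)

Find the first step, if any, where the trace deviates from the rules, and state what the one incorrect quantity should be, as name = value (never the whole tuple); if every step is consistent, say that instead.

step 3, r2 = 0

1. r2 = 3 (exactly as logged)
2. r2 = -5 (confirmed correct)
3. r2 = -5 + 5 = 0 (a discrepancy with the trace)
First deviation found at step 3; the corrected entry is r2 = 0.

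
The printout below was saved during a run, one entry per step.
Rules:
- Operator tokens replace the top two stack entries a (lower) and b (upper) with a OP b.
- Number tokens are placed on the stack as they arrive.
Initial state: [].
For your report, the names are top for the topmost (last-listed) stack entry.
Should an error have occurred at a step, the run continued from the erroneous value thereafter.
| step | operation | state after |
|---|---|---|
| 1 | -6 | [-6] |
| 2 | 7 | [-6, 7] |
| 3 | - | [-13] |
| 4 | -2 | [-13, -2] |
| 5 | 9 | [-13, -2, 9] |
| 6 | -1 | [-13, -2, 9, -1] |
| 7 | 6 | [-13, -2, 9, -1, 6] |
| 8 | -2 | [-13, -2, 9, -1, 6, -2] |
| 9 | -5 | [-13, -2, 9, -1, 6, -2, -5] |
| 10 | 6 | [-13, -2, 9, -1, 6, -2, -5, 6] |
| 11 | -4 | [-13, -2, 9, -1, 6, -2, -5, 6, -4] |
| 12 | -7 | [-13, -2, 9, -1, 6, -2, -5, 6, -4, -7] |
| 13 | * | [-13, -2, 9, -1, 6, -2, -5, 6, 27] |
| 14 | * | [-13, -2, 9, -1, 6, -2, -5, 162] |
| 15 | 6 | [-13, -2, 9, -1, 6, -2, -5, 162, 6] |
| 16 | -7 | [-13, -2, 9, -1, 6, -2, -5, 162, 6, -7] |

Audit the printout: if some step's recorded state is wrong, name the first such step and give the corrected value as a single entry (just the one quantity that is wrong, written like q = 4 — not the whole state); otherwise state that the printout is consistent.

Step 1: push -6: top = -6 — in agreement.
Step 2: push 7: top = 7 — in agreement.
Step 3: -6 - 7 = -13 — exactly as logged.
Step 4: push -2: top = -2 — same as recorded.
Step 5: push 9: top = 9 — verified.
Step 6: push -1: top = -1 — verified.
Step 7: push 6: top = 6 — confirmed correct.
Step 8: push -2: top = -2 — no discrepancy.
Step 9: push -5: top = -5 — verified.
Step 10: push 6: top = 6 — consistent with the printout.
Step 11: push -4: top = -4 — agrees with the printout.
Step 12: push -7: top = -7 — checks out.
Step 13: -4 * -7 = 28 — not what was recorded.
Conclusion: step 13 carries the first error; the entry should be top = 28.

step 13, top = 28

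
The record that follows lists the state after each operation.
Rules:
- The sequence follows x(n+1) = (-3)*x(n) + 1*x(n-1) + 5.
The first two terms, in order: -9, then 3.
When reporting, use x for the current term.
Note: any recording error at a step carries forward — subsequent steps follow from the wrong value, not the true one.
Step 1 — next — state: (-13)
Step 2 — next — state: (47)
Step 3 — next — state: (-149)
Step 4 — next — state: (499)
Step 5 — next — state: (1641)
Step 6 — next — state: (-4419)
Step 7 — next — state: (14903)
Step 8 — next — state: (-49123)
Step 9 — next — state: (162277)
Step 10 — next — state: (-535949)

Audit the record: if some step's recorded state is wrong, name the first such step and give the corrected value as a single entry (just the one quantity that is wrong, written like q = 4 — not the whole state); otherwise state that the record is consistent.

Step 1: x = -3*(3) + (1)*(-9) + (5) = -13 — same as recorded.
Step 2: x = -3*(-13) + (1)*(3) + (5) = 47 — same as recorded.
Step 3: x = -3*(47) + (1)*(-13) + (5) = -149 — confirmed correct.
Step 4: x = -3*(-149) + (1)*(47) + (5) = 499 — verified.
Step 5: x = -3*(499) + (1)*(-149) + (5) = -1641 — the recorded entry deviates here.
That makes step 5 the first incorrect line — x = -1641 is what it should show.

step 5, x = -1641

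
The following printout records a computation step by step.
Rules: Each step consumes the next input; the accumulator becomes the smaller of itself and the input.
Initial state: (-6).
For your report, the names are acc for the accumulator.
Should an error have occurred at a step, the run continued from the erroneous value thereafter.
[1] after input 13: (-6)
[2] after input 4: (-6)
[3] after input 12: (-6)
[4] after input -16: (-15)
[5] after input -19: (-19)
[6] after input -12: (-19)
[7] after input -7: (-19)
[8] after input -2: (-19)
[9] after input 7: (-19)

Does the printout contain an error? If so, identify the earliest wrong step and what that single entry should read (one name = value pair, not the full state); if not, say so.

1. acc = min(-6, 13) = -6 (matches)
2. acc = min(-6, 4) = -6 (same as recorded)
3. acc = min(-6, 12) = -6 (same as recorded)
4. acc = min(-6, -16) = -16 (first mismatch against the printout)
First incorrect step: 4; the correct value is acc = -16.

step 4, acc = -16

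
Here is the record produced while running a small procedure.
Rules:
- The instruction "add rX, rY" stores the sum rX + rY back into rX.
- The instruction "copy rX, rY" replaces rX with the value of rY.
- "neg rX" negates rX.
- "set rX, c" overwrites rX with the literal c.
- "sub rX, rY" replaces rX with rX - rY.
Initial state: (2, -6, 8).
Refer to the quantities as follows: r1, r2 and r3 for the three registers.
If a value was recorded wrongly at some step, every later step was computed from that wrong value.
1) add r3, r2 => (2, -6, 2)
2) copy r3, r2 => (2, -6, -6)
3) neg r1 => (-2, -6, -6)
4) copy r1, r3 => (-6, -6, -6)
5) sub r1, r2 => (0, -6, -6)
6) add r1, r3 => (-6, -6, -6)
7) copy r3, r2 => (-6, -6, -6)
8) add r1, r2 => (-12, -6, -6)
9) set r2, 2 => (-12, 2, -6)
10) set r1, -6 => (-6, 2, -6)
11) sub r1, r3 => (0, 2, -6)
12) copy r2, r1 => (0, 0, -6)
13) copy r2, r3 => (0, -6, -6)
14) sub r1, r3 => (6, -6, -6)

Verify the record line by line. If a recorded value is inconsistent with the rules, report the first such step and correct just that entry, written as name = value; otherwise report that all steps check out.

no error

1. r3 = 8 + -6 = 2 (checks out)
2. r3 = -6 (same as recorded)
3. r1 = -(2) = -2 (same as recorded)
4. r1 = -6 (agrees with the record)
5. r1 = -6 - -6 = 0 (consistent with the record)
6. r1 = 0 + -6 = -6 (verified)
7. r3 = -6 (in agreement)
8. r1 = -6 + -6 = -12 (exactly as logged)
9. r2 = 2 (matches)
10. r1 = -6 (in agreement)
11. r1 = -6 - -6 = 0 (matches)
12. r2 = 0 (in agreement)
13. r2 = -6 (agrees with the record)
14. r1 = 0 - -6 = 6 (confirmed correct)
The recomputation confirms every line.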